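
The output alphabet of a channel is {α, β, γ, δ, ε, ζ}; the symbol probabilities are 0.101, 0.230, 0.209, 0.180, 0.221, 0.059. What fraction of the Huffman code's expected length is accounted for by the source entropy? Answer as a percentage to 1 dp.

Entropy H = −Σ p log₂ p ≈ 2.4613 bits.
Huffman merges: 59/1000+101/1000→4/25; 4/25+9/50→17/50; 209/1000+221/1000→43/100; 23/100+17/50→57/100; 43/100+57/100→1. L = 5/2 ≈ 2.5000.
Efficiency = H/L = 2.4613/2.5000 = 98.5%.

98.5%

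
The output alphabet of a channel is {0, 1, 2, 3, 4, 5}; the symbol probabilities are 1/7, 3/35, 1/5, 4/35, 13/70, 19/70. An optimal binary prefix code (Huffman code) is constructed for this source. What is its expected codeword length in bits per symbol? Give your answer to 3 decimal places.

Repeatedly combine the two least-probable nodes; the expected code length is the sum of the merged weights.
merge 3/35 + 4/35 → 1/5
merge 1/7 + 13/70 → 23/70
merge 1/5 + 1/5 → 2/5
merge 19/70 + 23/70 → 3/5
merge 2/5 + 3/5 → 1
L = 1/5 + 23/70 + 2/5 + 3/5 + 1 = 177/70 ≈ 2.529 bits/symbol.

2.529 bits/symbol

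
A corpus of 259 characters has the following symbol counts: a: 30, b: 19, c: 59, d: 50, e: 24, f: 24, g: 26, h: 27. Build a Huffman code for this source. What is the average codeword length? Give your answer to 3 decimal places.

2.938 bits/symbol

Probabilities are the counts divided by 259.
Repeatedly combine the two least-probable nodes; the expected code length is the sum of the merged weights.
merge 19/259 + 24/259 → 43/259
merge 24/259 + 26/259 → 50/259
merge 27/259 + 30/259 → 57/259
merge 43/259 + 50/259 → 93/259
merge 50/259 + 57/259 → 107/259
merge 59/259 + 93/259 → 152/259
merge 107/259 + 152/259 → 1
L = 43/259 + 50/259 + 57/259 + 93/259 + 107/259 + 152/259 + 1 = 761/259 ≈ 2.938 bits/symbol.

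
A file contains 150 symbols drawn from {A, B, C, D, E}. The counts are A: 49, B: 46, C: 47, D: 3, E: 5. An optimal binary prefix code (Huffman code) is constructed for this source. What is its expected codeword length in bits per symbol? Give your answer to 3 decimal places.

2.053 bits/symbol

Probabilities are the counts divided by 150.
Repeatedly combine the two least-probable nodes; the expected code length is the sum of the merged weights.
merge 1/50 + 1/30 → 4/75
merge 4/75 + 23/75 → 9/25
merge 47/150 + 49/150 → 16/25
merge 9/25 + 16/25 → 1
L = 4/75 + 9/25 + 16/25 + 1 = 154/75 ≈ 2.053 bits/symbol.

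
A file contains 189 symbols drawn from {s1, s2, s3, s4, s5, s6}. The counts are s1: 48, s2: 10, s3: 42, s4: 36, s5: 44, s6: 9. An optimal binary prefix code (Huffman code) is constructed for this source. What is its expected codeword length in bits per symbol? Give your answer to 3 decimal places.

2.392 bits/symbol

Probabilities are the counts divided by 189.
Repeatedly combine the two least-probable nodes; the expected code length is the sum of the merged weights.
merge 1/21 + 10/189 → 19/189
merge 19/189 + 4/21 → 55/189
merge 2/9 + 44/189 → 86/189
merge 16/63 + 55/189 → 103/189
merge 86/189 + 103/189 → 1
L = 19/189 + 55/189 + 86/189 + 103/189 + 1 = 452/189 ≈ 2.392 bits/symbol.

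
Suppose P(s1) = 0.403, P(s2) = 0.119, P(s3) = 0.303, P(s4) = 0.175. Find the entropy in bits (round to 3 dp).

1.856 bits

H = −Σ pᵢ log₂ pᵢ.
−0.403·log₂(0.403) = 0.5284
−0.119·log₂(0.119) = 0.3654
−0.303·log₂(0.303) = 0.5220
−0.175·log₂(0.175) = 0.4401
Sum ≈ 1.8558 → 1.856 bits.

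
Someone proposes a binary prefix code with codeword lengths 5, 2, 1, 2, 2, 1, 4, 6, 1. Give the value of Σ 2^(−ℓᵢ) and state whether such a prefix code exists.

With common denominator 2^6 = 64: Σ 2^(−ℓᵢ) = 2/64 + 16/64 + 32/64 + 16/64 + 16/64 + 32/64 + 4/64 + 1/64 + 32/64 = 151/64 = 2.359375.
Kraft's inequality requires Σ ≤ 1; here Σ = 2.359375 > 1, so no such prefix code exists.

2.359375; no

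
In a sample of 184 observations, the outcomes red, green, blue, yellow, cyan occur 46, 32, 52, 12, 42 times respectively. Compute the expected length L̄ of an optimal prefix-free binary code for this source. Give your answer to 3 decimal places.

2.239 bits/symbol

Probabilities are the counts divided by 184.
Repeatedly combine the two least-probable nodes; the expected code length is the sum of the merged weights.
merge 3/46 + 4/23 → 11/46
merge 21/92 + 11/46 → 43/92
merge 1/4 + 13/46 → 49/92
merge 43/92 + 49/92 → 1
L = 11/46 + 43/92 + 49/92 + 1 = 103/46 ≈ 2.239 bits/symbol.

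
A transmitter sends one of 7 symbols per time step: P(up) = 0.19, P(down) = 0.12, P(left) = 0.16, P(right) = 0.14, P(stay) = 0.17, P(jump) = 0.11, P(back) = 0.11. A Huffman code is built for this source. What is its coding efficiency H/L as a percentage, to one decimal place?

98.8%

Entropy H = −Σ p log₂ p ≈ 2.7776 bits.
Huffman merges: 11/100+11/100→11/50; 3/25+7/50→13/50; 4/25+17/100→33/100; 19/100+11/50→41/100; 13/50+33/100→59/100; 41/100+59/100→1. L = 281/100 ≈ 2.8100.
Efficiency = H/L = 2.7776/2.8100 = 98.8%.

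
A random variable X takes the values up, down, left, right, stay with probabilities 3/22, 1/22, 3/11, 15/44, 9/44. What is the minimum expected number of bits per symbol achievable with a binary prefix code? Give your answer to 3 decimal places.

2.182 bits/symbol

Repeatedly combine the two least-probable nodes; the expected code length is the sum of the merged weights.
merge 1/22 + 3/22 → 2/11
merge 2/11 + 9/44 → 17/44
merge 3/11 + 15/44 → 27/44
merge 17/44 + 27/44 → 1
L = 2/11 + 17/44 + 27/44 + 1 = 24/11 ≈ 2.182 bits/symbol.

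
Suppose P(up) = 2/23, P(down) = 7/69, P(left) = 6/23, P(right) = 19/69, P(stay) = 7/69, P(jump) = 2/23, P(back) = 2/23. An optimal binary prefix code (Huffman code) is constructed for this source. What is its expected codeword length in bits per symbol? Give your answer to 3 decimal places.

Repeatedly combine the two least-probable nodes; the expected code length is the sum of the merged weights.
merge 2/23 + 2/23 → 4/23
merge 2/23 + 7/69 → 13/69
merge 7/69 + 4/23 → 19/69
merge 13/69 + 6/23 → 31/69
merge 19/69 + 19/69 → 38/69
merge 31/69 + 38/69 → 1
L = 4/23 + 13/69 + 19/69 + 31/69 + 38/69 + 1 = 182/69 ≈ 2.638 bits/symbol.

2.638 bits/symbol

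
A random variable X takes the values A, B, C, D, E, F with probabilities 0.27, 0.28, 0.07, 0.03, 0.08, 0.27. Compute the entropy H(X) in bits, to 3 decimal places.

2.246 bits

H = −Σ pᵢ log₂ pᵢ.
−0.27·log₂(0.27) = 0.5100
−0.28·log₂(0.28) = 0.5142
−0.07·log₂(0.07) = 0.2686
−0.03·log₂(0.03) = 0.1518
−0.08·log₂(0.08) = 0.2915
−0.27·log₂(0.27) = 0.5100
Sum ≈ 2.2461 → 2.246 bits.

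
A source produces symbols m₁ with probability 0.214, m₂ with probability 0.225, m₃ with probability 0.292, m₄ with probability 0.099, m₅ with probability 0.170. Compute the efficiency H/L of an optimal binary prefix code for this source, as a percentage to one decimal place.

98.9%

Entropy H = −Σ p log₂ p ≈ 2.2437 bits.
Huffman merges: 99/1000+17/100→269/1000; 107/500+9/40→439/1000; 269/1000+73/250→561/1000; 439/1000+561/1000→1. L = 2269/1000 ≈ 2.2690.
Efficiency = H/L = 2.2437/2.2690 = 98.9%.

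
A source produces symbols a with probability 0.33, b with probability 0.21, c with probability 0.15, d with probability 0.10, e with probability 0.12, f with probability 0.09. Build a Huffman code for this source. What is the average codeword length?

Repeatedly combine the two least-probable nodes; the expected code length is the sum of the merged weights.
merge 9/100 + 1/10 → 19/100
merge 3/25 + 3/20 → 27/100
merge 19/100 + 21/100 → 2/5
merge 27/100 + 33/100 → 3/5
merge 2/5 + 3/5 → 1
L = 19/100 + 27/100 + 2/5 + 3/5 + 1 = 123/50 = 2.46 bits/symbol.

2.46 bits/symbol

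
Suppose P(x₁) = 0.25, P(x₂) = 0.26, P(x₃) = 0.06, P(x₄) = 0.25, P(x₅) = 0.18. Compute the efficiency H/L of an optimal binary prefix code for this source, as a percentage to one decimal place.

Entropy H = −Σ p log₂ p ≈ 2.1941 bits.
Huffman merges: 3/50+9/50→6/25; 6/25+1/4→49/100; 1/4+13/50→51/100; 49/100+51/100→1. L = 56/25 ≈ 2.2400.
Efficiency = H/L = 2.1941/2.2400 = 98.0%.

98.0%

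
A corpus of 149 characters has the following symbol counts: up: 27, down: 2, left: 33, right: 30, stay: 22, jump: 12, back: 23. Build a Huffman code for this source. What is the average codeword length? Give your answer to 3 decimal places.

2.671 bits/symbol

Probabilities are the counts divided by 149.
Repeatedly combine the two least-probable nodes; the expected code length is the sum of the merged weights.
merge 2/149 + 12/149 → 14/149
merge 14/149 + 22/149 → 36/149
merge 23/149 + 27/149 → 50/149
merge 30/149 + 33/149 → 63/149
merge 36/149 + 50/149 → 86/149
merge 63/149 + 86/149 → 1
L = 14/149 + 36/149 + 50/149 + 63/149 + 86/149 + 1 = 398/149 ≈ 2.671 bits/symbol.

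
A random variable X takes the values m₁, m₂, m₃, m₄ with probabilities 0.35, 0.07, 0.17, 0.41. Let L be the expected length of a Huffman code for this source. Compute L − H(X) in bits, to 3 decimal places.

0.069 bits

Entropy H = −Σ p log₂ p ≈ 1.7606 bits.
Huffman merges: 7/100+17/100→6/25; 6/25+7/20→59/100; 41/100+59/100→1. L = 183/100 ≈ 1.8300.
L − H = 1.8300 − 1.7606 = 0.069 bits.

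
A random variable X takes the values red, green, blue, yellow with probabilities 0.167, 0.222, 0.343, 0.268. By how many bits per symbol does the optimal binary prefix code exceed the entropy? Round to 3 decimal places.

Entropy H = −Σ p log₂ p ≈ 1.9519 bits.
Huffman merges: 167/1000+111/500→389/1000; 67/250+343/1000→611/1000; 389/1000+611/1000→1. L = 2 ≈ 2.0000.
L − H = 2.0000 − 1.9519 = 0.048 bits.

0.048 bits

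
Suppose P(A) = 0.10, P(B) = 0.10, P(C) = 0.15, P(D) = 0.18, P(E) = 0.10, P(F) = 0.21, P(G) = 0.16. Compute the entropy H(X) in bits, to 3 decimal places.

2.748 bits

H = −Σ pᵢ log₂ pᵢ.
−0.10·log₂(0.10) = 0.3322
−0.10·log₂(0.10) = 0.3322
−0.15·log₂(0.15) = 0.4105
−0.18·log₂(0.18) = 0.4453
−0.10·log₂(0.10) = 0.3322
−0.21·log₂(0.21) = 0.4728
−0.16·log₂(0.16) = 0.4230
Sum ≈ 2.7483 → 2.748 bits.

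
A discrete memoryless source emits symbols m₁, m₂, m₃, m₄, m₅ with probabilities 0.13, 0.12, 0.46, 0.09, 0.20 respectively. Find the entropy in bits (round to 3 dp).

2.042 bits

H = −Σ pᵢ log₂ pᵢ.
−0.13·log₂(0.13) = 0.3826
−0.12·log₂(0.12) = 0.3671
−0.46·log₂(0.46) = 0.5153
−0.09·log₂(0.09) = 0.3127
−0.20·log₂(0.20) = 0.4644
Sum ≈ 2.0421 → 2.042 bits.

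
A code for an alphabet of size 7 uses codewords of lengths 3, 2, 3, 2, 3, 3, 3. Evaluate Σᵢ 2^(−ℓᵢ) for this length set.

1.125

With common denominator 2^3 = 8: Σ 2^(−ℓᵢ) = 1/8 + 2/8 + 1/8 + 2/8 + 1/8 + 1/8 + 1/8 = 9/8 = 1.125.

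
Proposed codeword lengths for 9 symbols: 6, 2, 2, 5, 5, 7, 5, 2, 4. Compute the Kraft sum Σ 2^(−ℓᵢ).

0.9296875

With common denominator 2^7 = 128: Σ 2^(−ℓᵢ) = 2/128 + 32/128 + 32/128 + 4/128 + 4/128 + 1/128 + 4/128 + 32/128 + 8/128 = 119/128 = 0.9296875.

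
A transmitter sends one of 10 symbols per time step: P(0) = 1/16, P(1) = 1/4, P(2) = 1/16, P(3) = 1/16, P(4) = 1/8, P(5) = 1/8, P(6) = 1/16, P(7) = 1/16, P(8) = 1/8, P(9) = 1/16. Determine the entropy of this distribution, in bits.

Each probability is a power of 1/2, so log₂(1/p) is an integer.
H = Σ p·log₂(1/p) = 1/16·4 + 1/4·2 + 1/16·4 + 1/16·4 + 1/8·3 + 1/8·3 + 1/16·4 + 1/16·4 + 1/8·3 + 1/16·4 = 3.125 bits.

3.125 bits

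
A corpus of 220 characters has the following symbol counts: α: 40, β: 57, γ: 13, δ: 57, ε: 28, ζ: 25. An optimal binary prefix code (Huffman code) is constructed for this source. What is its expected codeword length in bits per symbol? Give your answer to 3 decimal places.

Probabilities are the counts divided by 220.
Repeatedly combine the two least-probable nodes; the expected code length is the sum of the merged weights.
merge 13/220 + 5/44 → 19/110
merge 7/55 + 19/110 → 3/10
merge 2/11 + 57/220 → 97/220
merge 57/220 + 3/10 → 123/220
merge 97/220 + 123/220 → 1
L = 19/110 + 3/10 + 97/220 + 123/220 + 1 = 136/55 ≈ 2.473 bits/symbol.

2.473 bits/symbol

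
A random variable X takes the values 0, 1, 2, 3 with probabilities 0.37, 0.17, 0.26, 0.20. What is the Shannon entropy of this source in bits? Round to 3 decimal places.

1.935 bits

H = −Σ pᵢ log₂ pᵢ.
−0.37·log₂(0.37) = 0.5307
−0.17·log₂(0.17) = 0.4346
−0.26·log₂(0.26) = 0.5053
−0.20·log₂(0.20) = 0.4644
Sum ≈ 1.9350 → 1.935 bits.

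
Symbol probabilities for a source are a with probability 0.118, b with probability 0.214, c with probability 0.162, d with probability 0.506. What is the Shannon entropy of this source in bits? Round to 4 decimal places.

1.7625 bits

H = −Σ pᵢ log₂ pᵢ.
−0.118·log₂(0.118) = 0.3638
−0.214·log₂(0.214) = 0.4760
−0.162·log₂(0.162) = 0.4254
−0.506·log₂(0.506) = 0.4973
Sum ≈ 1.7625 → 1.7625 bits.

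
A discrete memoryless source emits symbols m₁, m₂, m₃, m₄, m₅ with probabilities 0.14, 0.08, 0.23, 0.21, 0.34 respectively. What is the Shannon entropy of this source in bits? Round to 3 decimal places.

2.178 bits

H = −Σ pᵢ log₂ pᵢ.
−0.14·log₂(0.14) = 0.3971
−0.08·log₂(0.08) = 0.2915
−0.23·log₂(0.23) = 0.4877
−0.21·log₂(0.21) = 0.4728
−0.34·log₂(0.34) = 0.5292
Sum ≈ 2.1783 → 2.178 bits.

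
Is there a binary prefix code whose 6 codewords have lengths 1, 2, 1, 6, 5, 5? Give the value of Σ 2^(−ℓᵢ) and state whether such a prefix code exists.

1.328125; no

With common denominator 2^6 = 64: Σ 2^(−ℓᵢ) = 32/64 + 16/64 + 32/64 + 1/64 + 2/64 + 2/64 = 85/64 = 1.328125.
Kraft's inequality requires Σ ≤ 1; here Σ = 1.328125 > 1, so no such prefix code exists.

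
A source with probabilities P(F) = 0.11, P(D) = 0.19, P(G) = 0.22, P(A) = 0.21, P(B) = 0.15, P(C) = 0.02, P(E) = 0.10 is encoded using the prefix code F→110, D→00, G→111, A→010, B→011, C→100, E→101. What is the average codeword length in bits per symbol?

L̄ = Σ pᵢ·ℓᵢ = 0.11·3 + 0.19·2 + 0.22·3 + 0.21·3 + 0.15·3 + 0.02·3 + 0.10·3 = 2.81 bits/symbol.

2.81 bits/symbol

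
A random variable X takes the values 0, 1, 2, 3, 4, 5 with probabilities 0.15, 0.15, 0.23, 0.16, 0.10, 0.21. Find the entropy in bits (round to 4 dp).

H = −Σ pᵢ log₂ pᵢ.
−0.15·log₂(0.15) = 0.4105
−0.15·log₂(0.15) = 0.4105
−0.23·log₂(0.23) = 0.4877
−0.16·log₂(0.16) = 0.4230
−0.10·log₂(0.10) = 0.3322
−0.21·log₂(0.21) = 0.4728
Sum ≈ 2.5368 → 2.5368 bits.

2.5368 bits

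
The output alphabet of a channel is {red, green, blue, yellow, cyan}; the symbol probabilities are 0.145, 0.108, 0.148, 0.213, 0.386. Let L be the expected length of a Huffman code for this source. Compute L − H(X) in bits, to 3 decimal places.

0.064 bits

Entropy H = −Σ p log₂ p ≈ 2.1640 bits.
Huffman merges: 27/250+29/200→253/1000; 37/250+213/1000→361/1000; 253/1000+361/1000→307/500; 193/500+307/500→1. L = 557/250 ≈ 2.2280.
L − H = 2.2280 − 2.1640 = 0.064 bits.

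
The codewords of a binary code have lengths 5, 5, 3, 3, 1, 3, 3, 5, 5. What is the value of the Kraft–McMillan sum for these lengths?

With common denominator 2^5 = 32: Σ 2^(−ℓᵢ) = 1/32 + 1/32 + 4/32 + 4/32 + 16/32 + 4/32 + 4/32 + 1/32 + 1/32 = 36/32 = 1.125.

1.125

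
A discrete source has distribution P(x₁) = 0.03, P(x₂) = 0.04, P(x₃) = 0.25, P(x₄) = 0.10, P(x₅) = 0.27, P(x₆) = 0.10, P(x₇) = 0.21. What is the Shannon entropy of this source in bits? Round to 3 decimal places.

H = −Σ pᵢ log₂ pᵢ.
−0.03·log₂(0.03) = 0.1518
−0.04·log₂(0.04) = 0.1858
−0.25·log₂(0.25) = 0.5000
−0.10·log₂(0.10) = 0.3322
−0.27·log₂(0.27) = 0.5100
−0.10·log₂(0.10) = 0.3322
−0.21·log₂(0.21) = 0.4728
Sum ≈ 2.4848 → 2.485 bits.

2.485 bits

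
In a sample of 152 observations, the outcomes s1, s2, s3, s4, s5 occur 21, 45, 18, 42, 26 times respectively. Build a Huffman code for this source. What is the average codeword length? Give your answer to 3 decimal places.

Probabilities are the counts divided by 152.
Repeatedly combine the two least-probable nodes; the expected code length is the sum of the merged weights.
merge 9/76 + 21/152 → 39/152
merge 13/76 + 39/152 → 65/152
merge 21/76 + 45/152 → 87/152
merge 65/152 + 87/152 → 1
L = 39/152 + 65/152 + 87/152 + 1 = 343/152 ≈ 2.257 bits/symbol.

2.257 bits/symbol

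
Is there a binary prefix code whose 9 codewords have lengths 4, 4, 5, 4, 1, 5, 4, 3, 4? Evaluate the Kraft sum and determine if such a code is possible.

With common denominator 2^5 = 32: Σ 2^(−ℓᵢ) = 2/32 + 2/32 + 1/32 + 2/32 + 16/32 + 1/32 + 2/32 + 4/32 + 2/32 = 32/32 = 1.
Kraft's inequality requires Σ ≤ 1; here Σ = 1 ≤ 1, so such a prefix code exists.

1; yes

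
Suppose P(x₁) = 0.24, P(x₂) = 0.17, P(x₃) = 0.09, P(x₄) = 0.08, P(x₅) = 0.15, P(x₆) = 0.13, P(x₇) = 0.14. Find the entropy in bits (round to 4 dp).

H = −Σ pᵢ log₂ pᵢ.
−0.24·log₂(0.24) = 0.4941
−0.17·log₂(0.17) = 0.4346
−0.09·log₂(0.09) = 0.3127
−0.08·log₂(0.08) = 0.2915
−0.15·log₂(0.15) = 0.4105
−0.13·log₂(0.13) = 0.3826
−0.14·log₂(0.14) = 0.3971
Sum ≈ 2.7232 → 2.7232 bits.

2.7232 bits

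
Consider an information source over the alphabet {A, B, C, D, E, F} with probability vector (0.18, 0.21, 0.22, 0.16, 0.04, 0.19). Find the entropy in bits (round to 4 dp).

2.4627 bits

H = −Σ pᵢ log₂ pᵢ.
−0.18·log₂(0.18) = 0.4453
−0.21·log₂(0.21) = 0.4728
−0.22·log₂(0.22) = 0.4806
−0.16·log₂(0.16) = 0.4230
−0.04·log₂(0.04) = 0.1858
−0.19·log₂(0.19) = 0.4552
Sum ≈ 2.4627 → 2.4627 bits.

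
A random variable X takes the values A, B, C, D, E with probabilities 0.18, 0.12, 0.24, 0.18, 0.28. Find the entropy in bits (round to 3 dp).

H = −Σ pᵢ log₂ pᵢ.
−0.18·log₂(0.18) = 0.4453
−0.12·log₂(0.12) = 0.3671
−0.24·log₂(0.24) = 0.4941
−0.18·log₂(0.18) = 0.4453
−0.28·log₂(0.28) = 0.5142
Sum ≈ 2.2660 → 2.266 bits.

2.266 bits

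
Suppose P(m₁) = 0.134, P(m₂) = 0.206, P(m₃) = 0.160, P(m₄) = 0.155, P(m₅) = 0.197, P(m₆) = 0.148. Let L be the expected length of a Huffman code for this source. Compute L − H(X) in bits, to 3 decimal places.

Entropy H = −Σ p log₂ p ≈ 2.5677 bits.
Huffman merges: 67/500+37/250→141/500; 31/200+4/25→63/200; 197/1000+103/500→403/1000; 141/500+63/200→597/1000; 403/1000+597/1000→1. L = 2597/1000 ≈ 2.5970.
L − H = 2.5970 − 2.5677 = 0.029 bits.

0.029 bits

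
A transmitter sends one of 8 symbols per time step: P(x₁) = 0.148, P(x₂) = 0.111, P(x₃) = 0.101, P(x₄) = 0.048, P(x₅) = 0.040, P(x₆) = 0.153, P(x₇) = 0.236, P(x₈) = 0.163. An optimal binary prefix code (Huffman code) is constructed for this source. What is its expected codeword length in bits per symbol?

Repeatedly combine the two least-probable nodes; the expected code length is the sum of the merged weights.
merge 1/25 + 6/125 → 11/125
merge 11/125 + 101/1000 → 189/1000
merge 111/1000 + 37/250 → 259/1000
merge 153/1000 + 163/1000 → 79/250
merge 189/1000 + 59/250 → 17/40
merge 259/1000 + 79/250 → 23/40
merge 17/40 + 23/40 → 1
L = 11/125 + 189/1000 + 259/1000 + 79/250 + 17/40 + 23/40 + 1 = 713/250 = 2.852 bits/symbol.

2.852 bits/symbol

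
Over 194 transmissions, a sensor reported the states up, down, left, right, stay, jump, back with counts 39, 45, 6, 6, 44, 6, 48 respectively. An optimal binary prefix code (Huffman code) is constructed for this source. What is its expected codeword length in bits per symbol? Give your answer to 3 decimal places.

2.448 bits/symbol

Probabilities are the counts divided by 194.
Repeatedly combine the two least-probable nodes; the expected code length is the sum of the merged weights.
merge 3/97 + 3/97 → 6/97
merge 3/97 + 6/97 → 9/97
merge 9/97 + 39/194 → 57/194
merge 22/97 + 45/194 → 89/194
merge 24/97 + 57/194 → 105/194
merge 89/194 + 105/194 → 1
L = 6/97 + 9/97 + 57/194 + 89/194 + 105/194 + 1 = 475/194 ≈ 2.448 bits/symbol.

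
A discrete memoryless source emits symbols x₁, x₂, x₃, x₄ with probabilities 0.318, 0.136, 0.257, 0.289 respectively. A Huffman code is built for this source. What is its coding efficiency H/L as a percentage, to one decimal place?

96.9%

Entropy H = −Σ p log₂ p ≈ 1.9384 bits.
Huffman merges: 17/125+257/1000→393/1000; 289/1000+159/500→607/1000; 393/1000+607/1000→1. L = 2 ≈ 2.0000.
Efficiency = H/L = 1.9384/2.0000 = 96.9%.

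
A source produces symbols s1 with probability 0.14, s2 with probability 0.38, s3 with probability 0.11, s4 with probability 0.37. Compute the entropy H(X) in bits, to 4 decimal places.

1.8086 bits

H = −Σ pᵢ log₂ pᵢ.
−0.14·log₂(0.14) = 0.3971
−0.38·log₂(0.38) = 0.5305
−0.11·log₂(0.11) = 0.3503
−0.37·log₂(0.37) = 0.5307
Sum ≈ 1.8086 → 1.8086 bits.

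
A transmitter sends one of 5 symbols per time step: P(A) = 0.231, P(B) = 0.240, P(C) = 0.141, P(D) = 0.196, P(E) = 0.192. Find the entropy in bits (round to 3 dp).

2.299 bits

H = −Σ pᵢ log₂ pᵢ.
−0.231·log₂(0.231) = 0.4883
−0.240·log₂(0.240) = 0.4941
−0.141·log₂(0.141) = 0.3985
−0.196·log₂(0.196) = 0.4608
−0.192·log₂(0.192) = 0.4571
Sum ≈ 2.2989 → 2.299 bits.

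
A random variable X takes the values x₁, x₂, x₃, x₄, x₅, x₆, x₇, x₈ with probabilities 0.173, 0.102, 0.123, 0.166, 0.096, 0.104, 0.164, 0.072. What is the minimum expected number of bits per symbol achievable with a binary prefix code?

2.995 bits/symbol

Repeatedly combine the two least-probable nodes; the expected code length is the sum of the merged weights.
merge 9/125 + 12/125 → 21/125
merge 51/500 + 13/125 → 103/500
merge 123/1000 + 41/250 → 287/1000
merge 83/500 + 21/125 → 167/500
merge 173/1000 + 103/500 → 379/1000
merge 287/1000 + 167/500 → 621/1000
merge 379/1000 + 621/1000 → 1
L = 21/125 + 103/500 + 287/1000 + 167/500 + 379/1000 + 621/1000 + 1 = 599/200 = 2.995 bits/symbol.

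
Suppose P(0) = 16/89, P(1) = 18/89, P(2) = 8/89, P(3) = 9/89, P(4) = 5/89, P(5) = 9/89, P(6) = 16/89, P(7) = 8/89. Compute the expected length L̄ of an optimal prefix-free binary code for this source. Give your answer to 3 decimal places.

Repeatedly combine the two least-probable nodes; the expected code length is the sum of the merged weights.
merge 5/89 + 8/89 → 13/89
merge 8/89 + 9/89 → 17/89
merge 9/89 + 13/89 → 22/89
merge 16/89 + 16/89 → 32/89
merge 17/89 + 18/89 → 35/89
merge 22/89 + 32/89 → 54/89
merge 35/89 + 54/89 → 1
L = 13/89 + 17/89 + 22/89 + 32/89 + 35/89 + 54/89 + 1 = 262/89 ≈ 2.944 bits/symbol.

2.944 bits/symbol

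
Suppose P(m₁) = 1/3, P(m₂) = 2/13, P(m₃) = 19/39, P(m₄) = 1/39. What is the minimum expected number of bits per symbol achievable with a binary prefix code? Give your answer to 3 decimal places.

Repeatedly combine the two least-probable nodes; the expected code length is the sum of the merged weights.
merge 1/39 + 2/13 → 7/39
merge 7/39 + 1/3 → 20/39
merge 19/39 + 20/39 → 1
L = 7/39 + 20/39 + 1 = 22/13 ≈ 1.692 bits/symbol.

1.692 bits/symbol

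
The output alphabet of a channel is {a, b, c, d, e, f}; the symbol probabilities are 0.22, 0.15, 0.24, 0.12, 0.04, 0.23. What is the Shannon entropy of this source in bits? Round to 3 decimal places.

H = −Σ pᵢ log₂ pᵢ.
−0.22·log₂(0.22) = 0.4806
−0.15·log₂(0.15) = 0.4105
−0.24·log₂(0.24) = 0.4941
−0.12·log₂(0.12) = 0.3671
−0.04·log₂(0.04) = 0.1858
−0.23·log₂(0.23) = 0.4877
Sum ≈ 2.4257 → 2.426 bits.

2.426 bits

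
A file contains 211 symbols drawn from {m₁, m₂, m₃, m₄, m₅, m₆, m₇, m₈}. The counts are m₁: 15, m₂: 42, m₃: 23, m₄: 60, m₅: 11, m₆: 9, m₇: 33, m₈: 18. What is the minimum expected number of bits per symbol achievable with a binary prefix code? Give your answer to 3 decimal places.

2.768 bits/symbol

Probabilities are the counts divided by 211.
Repeatedly combine the two least-probable nodes; the expected code length is the sum of the merged weights.
merge 9/211 + 11/211 → 20/211
merge 15/211 + 18/211 → 33/211
merge 20/211 + 23/211 → 43/211
merge 33/211 + 33/211 → 66/211
merge 42/211 + 43/211 → 85/211
merge 60/211 + 66/211 → 126/211
merge 85/211 + 126/211 → 1
L = 20/211 + 33/211 + 43/211 + 66/211 + 85/211 + 126/211 + 1 = 584/211 ≈ 2.768 bits/symbol.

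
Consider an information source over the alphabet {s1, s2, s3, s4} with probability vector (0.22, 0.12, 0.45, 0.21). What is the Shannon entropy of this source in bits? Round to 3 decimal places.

H = −Σ pᵢ log₂ pᵢ.
−0.22·log₂(0.22) = 0.4806
−0.12·log₂(0.12) = 0.3671
−0.45·log₂(0.45) = 0.5184
−0.21·log₂(0.21) = 0.4728
Sum ≈ 1.8389 → 1.839 bits.

1.839 bits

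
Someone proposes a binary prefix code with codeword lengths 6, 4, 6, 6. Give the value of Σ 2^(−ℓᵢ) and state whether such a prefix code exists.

0.109375; yes

With common denominator 2^6 = 64: Σ 2^(−ℓᵢ) = 1/64 + 4/64 + 1/64 + 1/64 = 7/64 = 0.109375.
Kraft's inequality requires Σ ≤ 1; here Σ = 0.109375 ≤ 1, so such a prefix code exists.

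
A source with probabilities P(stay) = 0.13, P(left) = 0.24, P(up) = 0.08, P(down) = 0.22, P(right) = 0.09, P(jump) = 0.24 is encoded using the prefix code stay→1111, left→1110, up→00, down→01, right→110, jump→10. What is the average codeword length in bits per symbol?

L̄ = Σ pᵢ·ℓᵢ = 0.13·4 + 0.24·4 + 0.08·2 + 0.22·2 + 0.09·3 + 0.24·2 = 2.83 bits/symbol.

2.83 bits/symbol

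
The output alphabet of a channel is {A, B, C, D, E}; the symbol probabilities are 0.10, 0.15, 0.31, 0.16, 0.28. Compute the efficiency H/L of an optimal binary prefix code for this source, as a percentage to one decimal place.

Entropy H = −Σ p log₂ p ≈ 2.2038 bits.
Huffman merges: 1/10+3/20→1/4; 4/25+1/4→41/100; 7/25+31/100→59/100; 41/100+59/100→1. L = 9/4 ≈ 2.2500.
Efficiency = H/L = 2.2038/2.2500 = 97.9%.

97.9%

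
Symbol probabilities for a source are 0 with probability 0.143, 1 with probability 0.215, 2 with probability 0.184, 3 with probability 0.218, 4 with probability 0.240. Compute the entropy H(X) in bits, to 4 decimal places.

2.3006 bits

H = −Σ pᵢ log₂ pᵢ.
−0.143·log₂(0.143) = 0.4012
−0.215·log₂(0.215) = 0.4768
−0.184·log₂(0.184) = 0.4494
−0.218·log₂(0.218) = 0.4791
−0.240·log₂(0.240) = 0.4941
Sum ≈ 2.3006 → 2.3006 bits.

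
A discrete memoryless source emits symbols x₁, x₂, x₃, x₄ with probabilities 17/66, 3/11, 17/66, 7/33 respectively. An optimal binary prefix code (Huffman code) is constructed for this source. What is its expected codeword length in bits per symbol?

2 bits/symbol

Repeatedly combine the two least-probable nodes; the expected code length is the sum of the merged weights.
merge 7/33 + 17/66 → 31/66
merge 17/66 + 3/11 → 35/66
merge 31/66 + 35/66 → 1
L = 31/66 + 35/66 + 1 = 2 bits/symbol.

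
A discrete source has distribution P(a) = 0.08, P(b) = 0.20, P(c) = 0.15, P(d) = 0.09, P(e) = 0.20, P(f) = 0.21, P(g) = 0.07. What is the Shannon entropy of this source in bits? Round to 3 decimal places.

2.685 bits

H = −Σ pᵢ log₂ pᵢ.
−0.08·log₂(0.08) = 0.2915
−0.20·log₂(0.20) = 0.4644
−0.15·log₂(0.15) = 0.4105
−0.09·log₂(0.09) = 0.3127
−0.20·log₂(0.20) = 0.4644
−0.21·log₂(0.21) = 0.4728
−0.07·log₂(0.07) = 0.2686
Sum ≈ 2.6849 → 2.685 bits.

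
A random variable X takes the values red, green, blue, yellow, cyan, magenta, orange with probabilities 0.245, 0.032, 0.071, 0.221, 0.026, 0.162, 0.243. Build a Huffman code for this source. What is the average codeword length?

2.478 bits/symbol

Repeatedly combine the two least-probable nodes; the expected code length is the sum of the merged weights.
merge 13/500 + 4/125 → 29/500
merge 29/500 + 71/1000 → 129/1000
merge 129/1000 + 81/500 → 291/1000
merge 221/1000 + 243/1000 → 58/125
merge 49/200 + 291/1000 → 67/125
merge 58/125 + 67/125 → 1
L = 29/500 + 129/1000 + 291/1000 + 58/125 + 67/125 + 1 = 1239/500 = 2.478 bits/symbol.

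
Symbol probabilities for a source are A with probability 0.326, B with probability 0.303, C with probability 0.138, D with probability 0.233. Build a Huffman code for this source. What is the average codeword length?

2 bits/symbol

Repeatedly combine the two least-probable nodes; the expected code length is the sum of the merged weights.
merge 69/500 + 233/1000 → 371/1000
merge 303/1000 + 163/500 → 629/1000
merge 371/1000 + 629/1000 → 1
L = 371/1000 + 629/1000 + 1 = 2 bits/symbol.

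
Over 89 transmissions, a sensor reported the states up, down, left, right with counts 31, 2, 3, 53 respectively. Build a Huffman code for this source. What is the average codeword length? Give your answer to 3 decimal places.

Probabilities are the counts divided by 89.
Repeatedly combine the two least-probable nodes; the expected code length is the sum of the merged weights.
merge 2/89 + 3/89 → 5/89
merge 5/89 + 31/89 → 36/89
merge 36/89 + 53/89 → 1
L = 5/89 + 36/89 + 1 = 130/89 ≈ 1.461 bits/symbol.

1.461 bits/symbol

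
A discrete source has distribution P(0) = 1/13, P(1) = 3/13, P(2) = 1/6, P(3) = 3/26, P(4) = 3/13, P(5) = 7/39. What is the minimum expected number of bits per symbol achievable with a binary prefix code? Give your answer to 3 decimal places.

Repeatedly combine the two least-probable nodes; the expected code length is the sum of the merged weights.
merge 1/13 + 3/26 → 5/26
merge 1/6 + 7/39 → 9/26
merge 5/26 + 3/13 → 11/26
merge 3/13 + 9/26 → 15/26
merge 11/26 + 15/26 → 1
L = 5/26 + 9/26 + 11/26 + 15/26 + 1 = 33/13 ≈ 2.538 bits/symbol.

2.538 bits/symbol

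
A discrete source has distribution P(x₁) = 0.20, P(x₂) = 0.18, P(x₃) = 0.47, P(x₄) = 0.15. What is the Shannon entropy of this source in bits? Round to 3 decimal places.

1.832 bits

H = −Σ pᵢ log₂ pᵢ.
−0.20·log₂(0.20) = 0.4644
−0.18·log₂(0.18) = 0.4453
−0.47·log₂(0.47) = 0.5120
−0.15·log₂(0.15) = 0.4105
Sum ≈ 1.8322 → 1.832 bits.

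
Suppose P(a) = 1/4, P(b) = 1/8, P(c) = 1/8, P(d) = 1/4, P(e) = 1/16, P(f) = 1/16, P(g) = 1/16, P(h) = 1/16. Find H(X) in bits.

Each probability is a power of 1/2, so log₂(1/p) is an integer.
H = Σ p·log₂(1/p) = 1/4·2 + 1/8·3 + 1/8·3 + 1/4·2 + 1/16·4 + 1/16·4 + 1/16·4 + 1/16·4 = 2.75 bits.

2.75 bits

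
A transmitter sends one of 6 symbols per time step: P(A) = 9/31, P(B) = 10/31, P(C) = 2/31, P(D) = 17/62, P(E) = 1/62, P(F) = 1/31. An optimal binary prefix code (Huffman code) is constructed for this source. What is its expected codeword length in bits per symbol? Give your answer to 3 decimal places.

2.161 bits/symbol

Repeatedly combine the two least-probable nodes; the expected code length is the sum of the merged weights.
merge 1/62 + 1/31 → 3/62
merge 3/62 + 2/31 → 7/62
merge 7/62 + 17/62 → 12/31
merge 9/31 + 10/31 → 19/31
merge 12/31 + 19/31 → 1
L = 3/62 + 7/62 + 12/31 + 19/31 + 1 = 67/31 ≈ 2.161 bits/symbol.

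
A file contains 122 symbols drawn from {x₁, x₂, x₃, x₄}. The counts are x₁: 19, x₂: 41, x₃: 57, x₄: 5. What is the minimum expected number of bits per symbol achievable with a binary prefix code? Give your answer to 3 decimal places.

Probabilities are the counts divided by 122.
Repeatedly combine the two least-probable nodes; the expected code length is the sum of the merged weights.
merge 5/122 + 19/122 → 12/61
merge 12/61 + 41/122 → 65/122
merge 57/122 + 65/122 → 1
L = 12/61 + 65/122 + 1 = 211/122 ≈ 1.730 bits/symbol.

1.730 bits/symbol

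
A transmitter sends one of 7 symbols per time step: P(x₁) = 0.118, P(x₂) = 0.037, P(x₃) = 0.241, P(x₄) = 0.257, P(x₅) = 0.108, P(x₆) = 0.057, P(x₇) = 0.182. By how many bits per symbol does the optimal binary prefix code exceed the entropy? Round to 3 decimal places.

Entropy H = −Σ p log₂ p ≈ 2.5680 bits.
Huffman merges: 37/1000+57/1000→47/500; 47/500+27/250→101/500; 59/500+91/500→3/10; 101/500+241/1000→443/1000; 257/1000+3/10→557/1000; 443/1000+557/1000→1. L = 649/250 ≈ 2.5960.
L − H = 2.5960 − 2.5680 = 0.028 bits.

0.028 bits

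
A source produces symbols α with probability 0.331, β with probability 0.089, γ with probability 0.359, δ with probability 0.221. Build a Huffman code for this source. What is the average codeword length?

Repeatedly combine the two least-probable nodes; the expected code length is the sum of the merged weights.
merge 89/1000 + 221/1000 → 31/100
merge 31/100 + 331/1000 → 641/1000
merge 359/1000 + 641/1000 → 1
L = 31/100 + 641/1000 + 1 = 1951/1000 = 1.951 bits/symbol.

1.951 bits/symbol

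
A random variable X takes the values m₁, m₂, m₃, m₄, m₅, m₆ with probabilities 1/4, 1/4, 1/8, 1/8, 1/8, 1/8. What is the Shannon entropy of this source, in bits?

2.5 bits

Each probability is a power of 1/2, so log₂(1/p) is an integer.
H = Σ p·log₂(1/p) = 1/4·2 + 1/4·2 + 1/8·3 + 1/8·3 + 1/8·3 + 1/8·3 = 2.5 bits.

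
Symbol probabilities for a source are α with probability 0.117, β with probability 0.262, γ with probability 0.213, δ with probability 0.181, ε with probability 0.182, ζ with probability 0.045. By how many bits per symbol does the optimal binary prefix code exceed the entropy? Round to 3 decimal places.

Entropy H = −Σ p log₂ p ≈ 2.4387 bits.
Huffman merges: 9/200+117/1000→81/500; 81/500+181/1000→343/1000; 91/500+213/1000→79/200; 131/500+343/1000→121/200; 79/200+121/200→1. L = 501/200 ≈ 2.5050.
L − H = 2.5050 − 2.4387 = 0.066 bits.

0.066 bits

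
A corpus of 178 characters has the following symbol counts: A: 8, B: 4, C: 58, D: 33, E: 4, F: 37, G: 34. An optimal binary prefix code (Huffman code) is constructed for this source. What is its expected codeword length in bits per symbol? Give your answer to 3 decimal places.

2.410 bits/symbol

Probabilities are the counts divided by 178.
Repeatedly combine the two least-probable nodes; the expected code length is the sum of the merged weights.
merge 2/89 + 2/89 → 4/89
merge 4/89 + 4/89 → 8/89
merge 8/89 + 33/178 → 49/178
merge 17/89 + 37/178 → 71/178
merge 49/178 + 29/89 → 107/178
merge 71/178 + 107/178 → 1
L = 4/89 + 8/89 + 49/178 + 71/178 + 107/178 + 1 = 429/178 ≈ 2.410 bits/symbol.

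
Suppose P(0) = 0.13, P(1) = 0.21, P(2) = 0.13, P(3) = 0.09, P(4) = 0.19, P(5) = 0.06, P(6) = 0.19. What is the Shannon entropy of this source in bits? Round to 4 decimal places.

H = −Σ pᵢ log₂ pᵢ.
−0.13·log₂(0.13) = 0.3826
−0.21·log₂(0.21) = 0.4728
−0.13·log₂(0.13) = 0.3826
−0.09·log₂(0.09) = 0.3127
−0.19·log₂(0.19) = 0.4552
−0.06·log₂(0.06) = 0.2435
−0.19·log₂(0.19) = 0.4552
Sum ≈ 2.7048 → 2.7048 bits.

2.7048 bits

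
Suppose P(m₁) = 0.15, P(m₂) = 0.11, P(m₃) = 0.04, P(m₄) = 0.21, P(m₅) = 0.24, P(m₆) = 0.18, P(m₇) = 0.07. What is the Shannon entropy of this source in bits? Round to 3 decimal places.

H = −Σ pᵢ log₂ pᵢ.
−0.15·log₂(0.15) = 0.4105
−0.11·log₂(0.11) = 0.3503
−0.04·log₂(0.04) = 0.1858
−0.21·log₂(0.21) = 0.4728
−0.24·log₂(0.24) = 0.4941
−0.18·log₂(0.18) = 0.4453
−0.07·log₂(0.07) = 0.2686
Sum ≈ 2.6274 → 2.627 bits.

2.627 bits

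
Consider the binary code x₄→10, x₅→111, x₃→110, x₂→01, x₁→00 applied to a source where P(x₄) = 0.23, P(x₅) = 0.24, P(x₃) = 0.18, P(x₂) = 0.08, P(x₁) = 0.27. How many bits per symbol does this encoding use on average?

L̄ = Σ pᵢ·ℓᵢ = 0.23·2 + 0.24·3 + 0.18·3 + 0.08·2 + 0.27·2 = 2.42 bits/symbol.

2.42 bits/symbol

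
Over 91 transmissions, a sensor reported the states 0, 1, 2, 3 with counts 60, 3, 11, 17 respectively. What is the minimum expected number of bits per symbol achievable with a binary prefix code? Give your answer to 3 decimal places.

Probabilities are the counts divided by 91.
Repeatedly combine the two least-probable nodes; the expected code length is the sum of the merged weights.
merge 3/91 + 11/91 → 2/13
merge 2/13 + 17/91 → 31/91
merge 31/91 + 60/91 → 1
L = 2/13 + 31/91 + 1 = 136/91 ≈ 1.495 bits/symbol.

1.495 bits/symbol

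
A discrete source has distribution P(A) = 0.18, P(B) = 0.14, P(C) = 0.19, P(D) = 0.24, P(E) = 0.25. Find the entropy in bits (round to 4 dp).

2.2918 bits

H = −Σ pᵢ log₂ pᵢ.
−0.18·log₂(0.18) = 0.4453
−0.14·log₂(0.14) = 0.3971
−0.19·log₂(0.19) = 0.4552
−0.24·log₂(0.24) = 0.4941
−0.25·log₂(0.25) = 0.5000
Sum ≈ 2.2918 → 2.2918 bits.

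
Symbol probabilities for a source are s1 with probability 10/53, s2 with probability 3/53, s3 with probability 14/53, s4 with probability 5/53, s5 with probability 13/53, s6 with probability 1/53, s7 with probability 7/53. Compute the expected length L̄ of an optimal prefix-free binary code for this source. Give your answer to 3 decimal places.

Repeatedly combine the two least-probable nodes; the expected code length is the sum of the merged weights.
merge 1/53 + 3/53 → 4/53
merge 4/53 + 5/53 → 9/53
merge 7/53 + 9/53 → 16/53
merge 10/53 + 13/53 → 23/53
merge 14/53 + 16/53 → 30/53
merge 23/53 + 30/53 → 1
L = 4/53 + 9/53 + 16/53 + 23/53 + 30/53 + 1 = 135/53 ≈ 2.547 bits/symbol.

2.547 bits/symbol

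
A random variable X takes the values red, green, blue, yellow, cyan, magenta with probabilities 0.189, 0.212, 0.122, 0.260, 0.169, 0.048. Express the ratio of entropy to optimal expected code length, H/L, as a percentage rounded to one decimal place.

Entropy H = −Σ p log₂ p ≈ 2.4480 bits.
Huffman merges: 6/125+61/500→17/100; 169/1000+17/100→339/1000; 189/1000+53/250→401/1000; 13/50+339/1000→599/1000; 401/1000+599/1000→1. L = 2509/1000 ≈ 2.5090.
Efficiency = H/L = 2.4480/2.5090 = 97.6%.

97.6%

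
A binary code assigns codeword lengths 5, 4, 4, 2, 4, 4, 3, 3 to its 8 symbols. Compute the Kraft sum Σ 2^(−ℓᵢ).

With common denominator 2^5 = 32: Σ 2^(−ℓᵢ) = 1/32 + 2/32 + 2/32 + 8/32 + 2/32 + 2/32 + 4/32 + 4/32 = 25/32 = 0.78125.

0.78125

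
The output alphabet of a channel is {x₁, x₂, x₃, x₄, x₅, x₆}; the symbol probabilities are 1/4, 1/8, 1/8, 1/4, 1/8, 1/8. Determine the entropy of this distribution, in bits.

Each probability is a power of 1/2, so log₂(1/p) is an integer.
H = Σ p·log₂(1/p) = 1/4·2 + 1/8·3 + 1/8·3 + 1/4·2 + 1/8·3 + 1/8·3 = 2.5 bits.

2.5 bits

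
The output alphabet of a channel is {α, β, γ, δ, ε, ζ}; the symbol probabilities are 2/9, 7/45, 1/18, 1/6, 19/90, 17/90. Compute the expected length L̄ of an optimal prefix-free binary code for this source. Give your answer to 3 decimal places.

Repeatedly combine the two least-probable nodes; the expected code length is the sum of the merged weights.
merge 1/18 + 7/45 → 19/90
merge 1/6 + 17/90 → 16/45
merge 19/90 + 19/90 → 19/45
merge 2/9 + 16/45 → 26/45
merge 19/45 + 26/45 → 1
L = 19/90 + 16/45 + 19/45 + 26/45 + 1 = 77/30 ≈ 2.567 bits/symbol.

2.567 bits/symbol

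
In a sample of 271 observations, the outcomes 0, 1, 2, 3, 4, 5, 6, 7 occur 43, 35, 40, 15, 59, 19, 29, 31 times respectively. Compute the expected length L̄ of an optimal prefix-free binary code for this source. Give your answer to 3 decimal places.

2.908 bits/symbol

Probabilities are the counts divided by 271.
Repeatedly combine the two least-probable nodes; the expected code length is the sum of the merged weights.
merge 15/271 + 19/271 → 34/271
merge 29/271 + 31/271 → 60/271
merge 34/271 + 35/271 → 69/271
merge 40/271 + 43/271 → 83/271
merge 59/271 + 60/271 → 119/271
merge 69/271 + 83/271 → 152/271
merge 119/271 + 152/271 → 1
L = 34/271 + 60/271 + 69/271 + 83/271 + 119/271 + 152/271 + 1 = 788/271 ≈ 2.908 bits/symbol.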